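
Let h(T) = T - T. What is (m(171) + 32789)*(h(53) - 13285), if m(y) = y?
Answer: -437873600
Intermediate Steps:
h(T) = 0
(m(171) + 32789)*(h(53) - 13285) = (171 + 32789)*(0 - 13285) = 32960*(-13285) = -437873600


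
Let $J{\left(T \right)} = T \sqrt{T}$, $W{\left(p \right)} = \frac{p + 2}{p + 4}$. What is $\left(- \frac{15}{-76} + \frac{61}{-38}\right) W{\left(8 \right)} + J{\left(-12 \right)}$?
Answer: $- \frac{535}{456} - 24 i \sqrt{3} \approx -1.1732 - 41.569 i$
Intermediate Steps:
$W{\left(p \right)} = \frac{2 + p}{4 + p}$
$J{\left(T \right)} = T^{\frac{3}{2}}$
$\left(- \frac{15}{-76} + \frac{61}{-38}\right) W{\left(8 \right)} + J{\left(-12 \right)} = \left(- \frac{15}{-76} + \frac{61}{-38}\right) \frac{2 + 8}{4 + 8} + \left(-12\right)^{\frac{3}{2}} = \left(\left(-15\right) \left(- \frac{1}{76}\right) + 61 \left(- \frac{1}{38}\right)\right) \frac{1}{12} \cdot 10 - 24 i \sqrt{3} = \left(\frac{15}{76} - \frac{61}{38}\right) \frac{1}{12} \cdot 10 - 24 i \sqrt{3} = \left(- \frac{107}{76}\right) \frac{5}{6} - 24 i \sqrt{3} = - \frac{535}{456} - 24 i \sqrt{3}$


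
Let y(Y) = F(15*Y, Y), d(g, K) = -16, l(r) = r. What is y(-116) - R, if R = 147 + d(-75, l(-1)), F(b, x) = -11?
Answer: -142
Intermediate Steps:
y(Y) = -11
R = 131 (R = 147 - 16 = 131)
y(-116) - R = -11 - 1*131 = -11 - 131 = -142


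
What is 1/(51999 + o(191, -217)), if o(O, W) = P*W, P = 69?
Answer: 1/37026 ≈ 2.7008e-5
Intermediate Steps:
o(O, W) = 69*W
1/(51999 + o(191, -217)) = 1/(51999 + 69*(-217)) = 1/(51999 - 14973) = 1/37026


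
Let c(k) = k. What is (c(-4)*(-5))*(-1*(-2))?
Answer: 40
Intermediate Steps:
(c(-4)*(-5))*(-1*(-2)) = (-4*(-5))*(-1*(-2)) = 20*2 = 40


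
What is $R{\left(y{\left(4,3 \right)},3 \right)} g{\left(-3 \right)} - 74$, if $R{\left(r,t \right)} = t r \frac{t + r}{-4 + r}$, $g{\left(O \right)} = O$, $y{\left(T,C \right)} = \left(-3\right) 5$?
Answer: $\frac{214}{19} \approx 11.263$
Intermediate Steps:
$y{\left(T,C \right)} = -15$
$R{\left(r,t \right)} = \frac{r t \left(r + t\right)}{-4 + r}$ ($R{\left(r,t \right)} = r t \frac{r + t}{-4 + r} = \frac{r t \left(r + t\right)}{-4 + r}$)
$R{\left(y{\left(4,3 \right)},3 \right)} g{\left(-3 \right)} - 74 = \left(-15\right) 3 \frac{1}{-4 - 15} \left(-15 + 3\right) \left(-3\right) - 74 = \left(-15\right) 3 \frac{1}{-19} \left(-12\right) \left(-3\right) - 74 = \left(-15\right) 3 \left(- \frac{1}{19}\right) \left(-12\right) \left(-3\right) - 74 = \left(- \frac{540}{19}\right) \left(-3\right) - 74 = \frac{1620}{19} - 74 = \frac{214}{19}$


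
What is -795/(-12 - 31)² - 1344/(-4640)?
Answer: -37617/268105 ≈ -0.14031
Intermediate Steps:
-795/(-12 - 31)² - 1344/(-4640) = -795/((-43)²) - 1344*(-1/4640) = -795/1849 + 42/145 = -37617/268105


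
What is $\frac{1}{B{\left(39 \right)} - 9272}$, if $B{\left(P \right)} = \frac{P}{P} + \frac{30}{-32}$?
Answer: $- \frac{16}{148351} \approx -0.00010785$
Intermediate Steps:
$B{\left(P \right)} = \frac{1}{16}$ ($B{\left(P \right)} = 1 + 30 \left(- \frac{1}{32}\right) = 1 - \frac{15}{16} = \frac{1}{16}$)
$\frac{1}{B{\left(39 \right)} - 9272} = \frac{1}{\frac{1}{16} - 9272} = \frac{1}{- \frac{148351}{16}} = - \frac{16}{148351}$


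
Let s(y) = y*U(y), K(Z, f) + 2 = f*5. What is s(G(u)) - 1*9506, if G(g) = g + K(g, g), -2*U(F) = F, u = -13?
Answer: -12706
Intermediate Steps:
U(F) = -F/2
K(Z, f) = -2 + 5*f (K(Z, f) = -2 + f*5 = -2 + 5*f)
G(g) = -2 + 6*g (G(g) = g + (-2 + 5*g) = -2 + 6*g)
s(y) = -y**2/2 (s(y) = y*(-y/2) = -y**2/2)
s(G(u)) - 1*9506 = -(-2 + 6*(-13))**2/2 - 1*9506 = -(-2 - 78)**2/2 - 9506 = -1/2*(-80)**2 - 9506 = -1/2*6400 - 9506 = -3200 - 9506 = -12706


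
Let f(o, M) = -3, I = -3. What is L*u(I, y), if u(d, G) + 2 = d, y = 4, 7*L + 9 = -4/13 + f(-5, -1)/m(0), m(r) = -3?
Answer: 540/91 ≈ 5.9341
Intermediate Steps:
L = -108/91 (L = -9/7 + (-4/13 - 3/(-3))/7 = -9/7 + (-4*1/13 - 3*(-⅓))/7 = -9/7 + (-4/13 + 1)/7 = -9/7 + (⅐)*(9/13) = -9/7 + 9/91 = -108/91 ≈ -1.1868)
u(d, G) = -2 + d
L*u(I, y) = -108*(-2 - 3)/91 = -108/91*(-5) = 540/91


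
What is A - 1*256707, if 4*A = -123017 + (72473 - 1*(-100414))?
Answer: -488479/2 ≈ -2.4424e+5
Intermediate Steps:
A = 24935/2 (A = (-123017 + (72473 - 1*(-100414)))/4 = (-123017 + (72473 + 100414))/4 = (-123017 + 172887)/4 = (¼)*49870 = 24935/2 ≈ 12468.)
A - 1*256707 = 24935/2 - 1*256707 = 24935/2 - 256707 = -488479/2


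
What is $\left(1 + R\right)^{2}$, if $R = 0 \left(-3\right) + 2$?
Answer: $9$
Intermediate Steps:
$R = 2$ ($R = 0 + 2 = 2$)
$\left(1 + R\right)^{2} = \left(1 + 2\right)^{2} = 3^{2} = 9$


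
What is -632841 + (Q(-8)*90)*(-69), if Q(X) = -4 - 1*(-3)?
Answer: -626631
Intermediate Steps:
Q(X) = -1 (Q(X) = -4 + 3 = -1)
-632841 + (Q(-8)*90)*(-69) = -632841 - 1*90*(-69) = -632841 - 90*(-69) = -632841 + 6210 = -626631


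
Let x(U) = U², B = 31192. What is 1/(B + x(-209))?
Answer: 1/74873 ≈ 1.3356e-5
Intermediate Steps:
1/(B + x(-209)) = 1/(31192 + (-209)²) = 1/(31192 + 43681) = 1/74873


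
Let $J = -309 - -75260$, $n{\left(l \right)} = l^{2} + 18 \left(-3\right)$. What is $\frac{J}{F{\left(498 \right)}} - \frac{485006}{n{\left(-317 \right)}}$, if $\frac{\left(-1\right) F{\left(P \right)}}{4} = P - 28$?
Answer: $- \frac{1687902993}{37763560} \approx -44.697$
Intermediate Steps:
$F{\left(P \right)} = 112 - 4 P$ ($F{\left(P \right)} = - 4 \left(P - 28\right) = - 4 \left(-28 + P\right) = 112 - 4 P$)
$n{\left(l \right)} = -54 + l^{2}$ ($n{\left(l \right)} = l^{2} - 54 = -54 + l^{2}$)
$J = 74951$ ($J = -309 + 75260 = 74951$)
$\frac{J}{F{\left(498 \right)}} - \frac{485006}{n{\left(-317 \right)}} = \frac{74951}{112 - 1992} - \frac{485006}{-54 + \left(-317\right)^{2}} = \frac{74951}{112 - 1992} - \frac{485006}{-54 + 100489} = \frac{74951}{-1880} - \frac{485006}{100435} = 74951 \left(- \frac{1}{1880}\right) - \frac{485006}{100435} = - \frac{74951}{1880} - \frac{485006}{100435} = - \frac{1687902993}{37763560}$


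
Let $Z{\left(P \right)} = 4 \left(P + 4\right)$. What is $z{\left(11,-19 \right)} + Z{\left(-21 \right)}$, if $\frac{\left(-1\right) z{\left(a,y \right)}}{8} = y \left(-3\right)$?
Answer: $-524$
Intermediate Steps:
$z{\left(a,y \right)} = 24 y$ ($z{\left(a,y \right)} = - 8 y \left(-3\right) = - 8 \left(- 3 y\right) = 24 y$)
$Z{\left(P \right)} = 16 + 4 P$ ($Z{\left(P \right)} = 4 \left(4 + P\right) = 16 + 4 P$)
$z{\left(11,-19 \right)} + Z{\left(-21 \right)} = 24 \left(-19\right) + \left(16 + 4 \left(-21\right)\right) = -456 + \left(16 - 84\right) = -456 - 68 = -524$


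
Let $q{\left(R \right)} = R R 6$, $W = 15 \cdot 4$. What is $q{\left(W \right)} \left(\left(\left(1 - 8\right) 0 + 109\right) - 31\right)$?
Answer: $1684800$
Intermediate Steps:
$W = 60$
$q{\left(R \right)} = 6 R^{2}$ ($q{\left(R \right)} = R^{2} \cdot 6 = 6 R^{2}$)
$q{\left(W \right)} \left(\left(\left(1 - 8\right) 0 + 109\right) - 31\right) = 6 \cdot 60^{2} \left(\left(\left(1 - 8\right) 0 + 109\right) - 31\right) = 6 \cdot 3600 \left(\left(\left(-7\right) 0 + 109\right) - 31\right) = 21600 \left(\left(0 + 109\right) - 31\right) = 21600 \left(109 - 31\right) = 21600 \cdot 78 = 1684800$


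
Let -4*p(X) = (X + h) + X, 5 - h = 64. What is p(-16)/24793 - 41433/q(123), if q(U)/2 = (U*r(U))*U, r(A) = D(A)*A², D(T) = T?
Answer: 853291225325/930664984411332 ≈ 0.00091686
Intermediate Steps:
h = -59 (h = 5 - 1*64 = 5 - 64 = -59)
p(X) = 59/4 - X/2 (p(X) = -((X - 59) + X)/4 = -((-59 + X) + X)/4 = -(-59 + 2*X)/4 = 59/4 - X/2)
r(A) = A³ (r(A) = A*A² = A³)
q(U) = 2*U⁵ (q(U) = 2*((U*U³)*U) = 2*(U⁴*U) = 2*U⁵)
p(-16)/24793 - 41433/q(123) = (59/4 - ½*(-16))/24793 - 41433/(2*123⁵) = (59/4 + 8)*(1/24793) - 41433/(2*28153056843) = (91/4)*(1/24793) - 41433/56306113686 = 91/99172 - 41433*1/56306113686 = 91/99172 - 13811/18768704562 = 853291225325/930664984411332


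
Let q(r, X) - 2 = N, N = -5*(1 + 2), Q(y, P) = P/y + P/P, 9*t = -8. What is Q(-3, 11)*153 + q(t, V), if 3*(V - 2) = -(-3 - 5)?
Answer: -421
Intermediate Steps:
t = -8/9 (t = (1/9)*(-8) = -8/9 ≈ -0.88889)
Q(y, P) = 1 + P/y (Q(y, P) = P/y + 1 = 1 + P/y)
V = 14/3 (V = 2 + (-(-3 - 5))/3 = 2 + (-1*(-8))/3 = 2 + (1/3)*8 = 2 + 8/3 = 14/3 ≈ 4.6667)
N = -15 (N = -5*3 = -15)
q(r, X) = -13 (q(r, X) = 2 - 15 = -13)
Q(-3, 11)*153 + q(t, V) = ((11 - 3)/(-3))*153 - 13 = -1/3*8*153 - 13 = -8/3*153 - 13 = -408 - 13 = -421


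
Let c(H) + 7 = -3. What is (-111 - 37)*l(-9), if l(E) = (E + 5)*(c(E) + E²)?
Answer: 42032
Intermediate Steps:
c(H) = -10 (c(H) = -7 - 3 = -10)
l(E) = (-10 + E²)*(5 + E) (l(E) = (E + 5)*(-10 + E²) = (5 + E)*(-10 + E²) = (-10 + E²)*(5 + E))
(-111 - 37)*l(-9) = (-111 - 37)*(-50 + (-9)³ - 10*(-9) + 5*(-9)²) = -148*(-50 - 729 + 90 + 5*81) = -148*(-50 - 729 + 90 + 405) = -148*(-284) = 42032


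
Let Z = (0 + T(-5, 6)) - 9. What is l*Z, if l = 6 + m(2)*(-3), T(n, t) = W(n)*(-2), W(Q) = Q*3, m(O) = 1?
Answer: 63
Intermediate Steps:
W(Q) = 3*Q
T(n, t) = -6*n (T(n, t) = (3*n)*(-2) = -6*n)
Z = 21 (Z = (0 - 6*(-5)) - 9 = (0 + 30) - 9 = 30 - 9 = 21)
l = 3 (l = 6 + 1*(-3) = 6 - 3 = 3)
l*Z = 3*21 = 63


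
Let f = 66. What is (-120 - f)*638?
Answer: -118668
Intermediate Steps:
(-120 - f)*638 = (-120 - 1*66)*638 = (-120 - 66)*638 = -186*638 = -118668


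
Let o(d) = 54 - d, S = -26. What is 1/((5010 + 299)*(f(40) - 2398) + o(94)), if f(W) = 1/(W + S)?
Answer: -14/178228999 ≈ -7.8551e-8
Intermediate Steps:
f(W) = 1/(-26 + W) (f(W) = 1/(W - 26) = 1/(-26 + W))
1/((5010 + 299)*(f(40) - 2398) + o(94)) = 1/((5010 + 299)*(1/(-26 + 40) - 2398) + (54 - 1*94)) = 1/(5309*(1/14 - 2398) + (54 - 94)) = 1/(5309*(1/14 - 2398) - 40) = 1/(5309*(-33571/14) - 40) = 1/(-178228439/14 - 40) = 1/(-178228999/14) = -14/178228999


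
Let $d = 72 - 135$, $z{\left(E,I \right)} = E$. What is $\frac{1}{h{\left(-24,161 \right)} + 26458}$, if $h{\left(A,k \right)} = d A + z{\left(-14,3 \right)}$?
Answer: $\frac{1}{27956} \approx 3.577 \cdot 10^{-5}$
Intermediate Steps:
$d = -63$ ($d = 72 - 135 = -63$)
$h{\left(A,k \right)} = -14 - 63 A$ ($h{\left(A,k \right)} = - 63 A - 14 = -14 - 63 A$)
$\frac{1}{h{\left(-24,161 \right)} + 26458} = \frac{1}{\left(-14 - -1512\right) + 26458} = \frac{1}{\left(-14 + 1512\right) + 26458} = \frac{1}{1498 + 26458} = \frac{1}{27956}$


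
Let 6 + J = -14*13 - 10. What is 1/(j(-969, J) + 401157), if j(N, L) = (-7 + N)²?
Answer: 1/1353733 ≈ 7.3870e-7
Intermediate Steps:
J = -198 (J = -6 + (-14*13 - 10) = -6 + (-182 - 10) = -6 - 192 = -198)
1/(j(-969, J) + 401157) = 1/((-7 - 969)² + 401157) = 1/((-976)² + 401157) = 1/(952576 + 401157) = 1/1353733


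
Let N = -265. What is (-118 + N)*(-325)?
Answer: 124475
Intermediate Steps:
(-118 + N)*(-325) = (-118 - 265)*(-325) = -383*(-325) = 124475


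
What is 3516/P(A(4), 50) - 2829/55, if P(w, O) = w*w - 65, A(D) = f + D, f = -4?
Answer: -75453/715 ≈ -105.53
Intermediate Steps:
A(D) = -4 + D
P(w, O) = -65 + w² (P(w, O) = w² - 65 = -65 + w²)
3516/P(A(4), 50) - 2829/55 = 3516/(-65 + (-4 + 4)²) - 2829/55 = 3516/(-65 + 0²) - 2829*1/55 = 3516/(-65 + 0) - 2829/55 = 3516/(-65) - 2829/55 = 3516*(-1/65) - 2829/55 = -3516/65 - 2829/55 = -75453/715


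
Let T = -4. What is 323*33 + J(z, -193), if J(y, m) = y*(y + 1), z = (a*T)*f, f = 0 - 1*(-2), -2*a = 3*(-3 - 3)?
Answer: 15771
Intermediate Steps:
a = 9 (a = -3*(-3 - 3)/2 = -3*(-6)/2 = -½*(-18) = 9)
f = 2 (f = 0 + 2 = 2)
z = -72 (z = (9*(-4))*2 = -36*2 = -72)
J(y, m) = y*(1 + y)
323*33 + J(z, -193) = 323*33 - 72*(1 - 72) = 10659 - 72*(-71) = 10659 + 5112 = 15771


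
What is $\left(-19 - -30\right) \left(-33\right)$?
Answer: $-363$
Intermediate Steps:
$\left(-19 - -30\right) \left(-33\right) = \left(-19 + \left(-27 + 57\right)\right) \left(-33\right) = \left(-19 + 30\right) \left(-33\right) = 11 \left(-33\right) = -363$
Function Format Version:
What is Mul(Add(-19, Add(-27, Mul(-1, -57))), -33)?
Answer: -363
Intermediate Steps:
Mul(Add(-19, Add(-27, Mul(-1, -57))), -33) = Mul(Add(-19, Add(-27, 57)), -33) = Mul(Add(-19, 30), -33) = Mul(11, -33) = -363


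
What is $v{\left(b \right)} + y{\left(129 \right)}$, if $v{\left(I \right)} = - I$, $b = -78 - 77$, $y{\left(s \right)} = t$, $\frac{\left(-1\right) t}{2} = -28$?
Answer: $211$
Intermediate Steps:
$t = 56$ ($t = \left(-2\right) \left(-28\right) = 56$)
$y{\left(s \right)} = 56$
$b = -155$
$v{\left(b \right)} + y{\left(129 \right)} = \left(-1\right) \left(-155\right) + 56 = 155 + 56 = 211$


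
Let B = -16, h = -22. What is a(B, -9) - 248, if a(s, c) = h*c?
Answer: -50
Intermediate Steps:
a(s, c) = -22*c
a(B, -9) - 248 = -22*(-9) - 248 = 198 - 248 = -50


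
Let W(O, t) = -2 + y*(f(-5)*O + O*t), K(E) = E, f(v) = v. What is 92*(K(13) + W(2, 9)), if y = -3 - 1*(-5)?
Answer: 2484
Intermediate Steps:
y = 2 (y = -3 + 5 = 2)
W(O, t) = -2 - 10*O + 2*O*t (W(O, t) = -2 + 2*(-5*O + O*t) = -2 + (-10*O + 2*O*t) = -2 - 10*O + 2*O*t)
92*(K(13) + W(2, 9)) = 92*(13 + (-2 - 10*2 + 2*2*9)) = 92*(13 + (-2 - 20 + 36)) = 92*(13 + 14) = 92*27 = 2484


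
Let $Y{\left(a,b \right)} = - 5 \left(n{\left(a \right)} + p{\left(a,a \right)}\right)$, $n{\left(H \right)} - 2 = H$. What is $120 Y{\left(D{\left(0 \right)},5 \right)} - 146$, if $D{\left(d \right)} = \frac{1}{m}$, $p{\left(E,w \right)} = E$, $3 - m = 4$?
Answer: $-146$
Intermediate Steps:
$m = -1$ ($m = 3 - 4 = -1$)
$n{\left(H \right)} = 2 + H$
$D{\left(d \right)} = -1$ ($D{\left(d \right)} = \frac{1}{-1} = -1$)
$Y{\left(a,b \right)} = -10 - 10 a$ ($Y{\left(a,b \right)} = - 5 \left(\left(2 + a\right) + a\right) = - 5 \left(2 + 2 a\right) = -10 - 10 a$)
$120 Y{\left(D{\left(0 \right)},5 \right)} - 146 = 120 \left(-10 - -10\right) - 146 = 120 \left(-10 + 10\right) - 146 = 120 \cdot 0 - 146 = 0 - 146 = -146$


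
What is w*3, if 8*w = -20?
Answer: -15/2 ≈ -7.5000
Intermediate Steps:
w = -5/2 (w = (1/8)*(-20) = -5/2 ≈ -2.5000)
w*3 = -5/2*3 = -15/2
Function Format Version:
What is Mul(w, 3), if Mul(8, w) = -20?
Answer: Rational(-15, 2) ≈ -7.5000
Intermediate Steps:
w = Rational(-5, 2) (w = Mul(Rational(1, 8), -20) = Rational(-5, 2) ≈ -2.5000)
Mul(w, 3) = Mul(Rational(-5, 2), 3) = Rational(-15, 2)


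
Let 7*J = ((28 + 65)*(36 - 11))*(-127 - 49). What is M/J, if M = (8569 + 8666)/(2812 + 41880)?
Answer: -8043/1219197760 ≈ -6.5970e-6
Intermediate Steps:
J = -409200/7 (J = (((28 + 65)*(36 - 11))*(-127 - 49))/7 = ((93*25)*(-176))/7 = (2325*(-176))/7 = (⅐)*(-409200) = -409200/7 ≈ -58457.)
M = 17235/44692 ≈ 0.38564
M/J = 17235/(44692*(-409200/7)) = (17235/44692)*(-7/409200) = -8043/1219197760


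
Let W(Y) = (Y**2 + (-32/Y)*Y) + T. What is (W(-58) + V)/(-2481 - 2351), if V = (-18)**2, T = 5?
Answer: -3661/4832 ≈ -0.75766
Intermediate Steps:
W(Y) = -27 + Y**2 (W(Y) = (Y**2 + (-32/Y)*Y) + 5 = (Y**2 - 32) + 5 = (-32 + Y**2) + 5 = -27 + Y**2)
V = 324
(W(-58) + V)/(-2481 - 2351) = ((-27 + (-58)**2) + 324)/(-2481 - 2351) = ((-27 + 3364) + 324)/(-4832) = (3337 + 324)*(-1/4832) = 3661*(-1/4832) = -3661/4832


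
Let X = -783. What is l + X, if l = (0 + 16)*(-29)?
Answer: -1247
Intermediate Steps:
l = -464 (l = 16*(-29) = -464)
l + X = -464 - 783 = -1247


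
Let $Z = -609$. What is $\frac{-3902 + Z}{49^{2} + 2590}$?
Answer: $- \frac{4511}{4991} \approx -0.90383$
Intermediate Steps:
$\frac{-3902 + Z}{49^{2} + 2590} = \frac{-3902 - 609}{49^{2} + 2590} = - \frac{4511}{2401 + 2590} = - \frac{4511}{4991}$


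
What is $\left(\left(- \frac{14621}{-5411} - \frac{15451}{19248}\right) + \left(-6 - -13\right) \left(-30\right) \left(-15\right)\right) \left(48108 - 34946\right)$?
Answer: $\frac{2160366211176107}{52075464} \approx 4.1485 \cdot 10^{7}$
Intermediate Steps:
$\left(\left(- \frac{14621}{-5411} - \frac{15451}{19248}\right) + \left(-6 - -13\right) \left(-30\right) \left(-15\right)\right) \left(48108 - 34946\right) = \left(\left(\left(-14621\right) \left(- \frac{1}{5411}\right) - \frac{15451}{19248}\right) + \left(-6 + 13\right) \left(-30\right) \left(-15\right)\right) 13162 = \left(\left(\frac{14621}{5411} - \frac{15451}{19248}\right) + 7 \left(-30\right) \left(-15\right)\right) 13162 = \left(\frac{197819647}{104150928} - -3150\right) 13162 = \left(\frac{197819647}{104150928} + 3150\right) 13162 = \frac{328273242847}{104150928} \cdot 13162 = \frac{2160366211176107}{52075464}$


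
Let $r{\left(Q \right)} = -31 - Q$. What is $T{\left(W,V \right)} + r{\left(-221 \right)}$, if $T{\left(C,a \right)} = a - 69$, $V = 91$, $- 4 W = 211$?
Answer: $212$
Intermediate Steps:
$W = - \frac{211}{4}$ ($W = \left(- \frac{1}{4}\right) 211 = - \frac{211}{4} \approx -52.75$)
$T{\left(C,a \right)} = -69 + a$
$T{\left(W,V \right)} + r{\left(-221 \right)} = \left(-69 + 91\right) - -190 = 22 + \left(-31 + 221\right) = 22 + 190 = 212$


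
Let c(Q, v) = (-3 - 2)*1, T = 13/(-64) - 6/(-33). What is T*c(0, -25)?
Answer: 75/704 ≈ 0.10653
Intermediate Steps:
T = -15/704 (T = 13*(-1/64) - 6*(-1/33) = -13/64 + 2/11 = -15/704 ≈ -0.021307)
c(Q, v) = -5 (c(Q, v) = -5*1 = -5)
T*c(0, -25) = -15/704*(-5) = 75/704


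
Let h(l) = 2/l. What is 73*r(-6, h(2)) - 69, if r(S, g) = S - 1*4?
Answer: -799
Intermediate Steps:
r(S, g) = -4 + S (r(S, g) = S - 4 = -4 + S)
73*r(-6, h(2)) - 69 = 73*(-4 - 6) - 69 = 73*(-10) - 69 = -730 - 69 = -799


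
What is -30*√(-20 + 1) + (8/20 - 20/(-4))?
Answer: 27/5 - 30*I*√19 ≈ 5.4 - 130.77*I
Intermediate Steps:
-30*√(-20 + 1) + (8/20 - 20/(-4)) = -30*I*√19 + (8*(1/20) - 20*(-¼)) = -30*I*√19 + (⅖ + 5) = -30*I*√19 + 27/5 = 27/5 - 30*I*√19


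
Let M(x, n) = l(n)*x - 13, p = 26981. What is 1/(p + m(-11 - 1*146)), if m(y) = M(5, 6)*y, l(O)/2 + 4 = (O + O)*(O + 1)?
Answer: -1/96578 ≈ -1.0354e-5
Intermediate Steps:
l(O) = -8 + 4*O*(1 + O) (l(O) = -8 + 2*((O + O)*(O + 1)) = -8 + 2*((2*O)*(1 + O)) = -8 + 2*(2*O*(1 + O)) = -8 + 4*O*(1 + O))
M(x, n) = -13 + x*(-8 + 4*n + 4*n²) (M(x, n) = (-8 + 4*n + 4*n²)*x - 13 = x*(-8 + 4*n + 4*n²) - 13 = -13 + x*(-8 + 4*n + 4*n²))
m(y) = 787*y (m(y) = (-13 + 4*5*(-2 + 6 + 6²))*y = (-13 + 4*5*(-2 + 6 + 36))*y = (-13 + 4*5*40)*y = (-13 + 800)*y = 787*y)
1/(p + m(-11 - 1*146)) = 1/(26981 + 787*(-11 - 1*146)) = 1/(26981 + 787*(-11 - 146)) = 1/(26981 + 787*(-157)) = 1/(26981 - 123559) = 1/(-96578) = -1/96578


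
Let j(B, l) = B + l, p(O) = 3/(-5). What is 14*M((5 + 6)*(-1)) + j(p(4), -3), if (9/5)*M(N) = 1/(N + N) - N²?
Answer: -467807/495 ≈ -945.06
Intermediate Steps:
p(O) = -⅗ (p(O) = 3*(-⅕) = -⅗)
M(N) = -5*N²/9 + 5/(18*N) (M(N) = 5*(1/(N + N) - N²)/9 = 5*(1/(2*N) - N²)/9 = -5*N²/9 + 5/(18*N))
14*M((5 + 6)*(-1)) + j(p(4), -3) = 14*(5*(1 - 2*(-(5 + 6)³))/(18*(((5 + 6)*(-1))))) + (-⅗ - 3) = 14*(5*(1 - 2*(11*(-1))³)/(18*((11*(-1))))) - 18/5 = 14*((5/18)*(1 - 2*(-11)³)/(-11)) - 18/5 = 14*((5/18)*(-1/11)*(1 - 2*(-1331))) - 18/5 = 14*((5/18)*(-1/11)*(1 + 2662)) - 18/5 = 14*((5/18)*(-1/11)*2663) - 18/5 = 14*(-13315/198) - 18/5 = -93205/99 - 18/5 = -467807/495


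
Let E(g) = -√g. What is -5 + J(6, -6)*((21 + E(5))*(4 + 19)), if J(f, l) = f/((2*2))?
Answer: 1439/2 - 69*√5/2 ≈ 642.36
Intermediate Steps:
J(f, l) = f/4
-5 + J(6, -6)*((21 + E(5))*(4 + 19)) = -5 + ((¼)*6)*((21 - √5)*(4 + 19)) = -5 + 3*((21 - √5)*23)/2 = -5 + 3*(483 - 23*√5)/2 = -5 + (1449/2 - 69*√5/2) = 1439/2 - 69*√5/2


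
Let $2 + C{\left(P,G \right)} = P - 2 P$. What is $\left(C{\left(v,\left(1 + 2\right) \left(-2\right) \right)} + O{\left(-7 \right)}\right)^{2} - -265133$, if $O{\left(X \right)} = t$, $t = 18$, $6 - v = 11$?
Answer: $265574$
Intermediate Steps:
$v = -5$ ($v = 6 - 11 = -5$)
$O{\left(X \right)} = 18$
$C{\left(P,G \right)} = -2 - P$ ($C{\left(P,G \right)} = -2 + \left(P - 2 P\right) = -2 - P$)
$\left(C{\left(v,\left(1 + 2\right) \left(-2\right) \right)} + O{\left(-7 \right)}\right)^{2} - -265133 = \left(\left(-2 - -5\right) + 18\right)^{2} - -265133 = \left(\left(-2 + 5\right) + 18\right)^{2} + 265133 = \left(3 + 18\right)^{2} + 265133 = 21^{2} + 265133 = 441 + 265133 = 265574$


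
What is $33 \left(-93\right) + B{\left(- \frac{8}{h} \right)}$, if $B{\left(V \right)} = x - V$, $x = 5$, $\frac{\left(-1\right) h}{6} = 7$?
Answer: $- \frac{64348}{21} \approx -3064.2$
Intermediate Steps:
$h = -42$ ($h = \left(-6\right) 7 = -42$)
$B{\left(V \right)} = 5 - V$
$33 \left(-93\right) + B{\left(- \frac{8}{h} \right)} = 33 \left(-93\right) + \left(5 - - \frac{8}{-42}\right) = -3069 + \left(5 - \left(-8\right) \left(- \frac{1}{42}\right)\right) = -3069 + \left(5 - \frac{4}{21}\right) = -3069 + \frac{101}{21} = - \frac{64348}{21}$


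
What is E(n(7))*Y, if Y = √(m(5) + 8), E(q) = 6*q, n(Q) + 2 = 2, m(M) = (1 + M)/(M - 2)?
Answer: 0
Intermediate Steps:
m(M) = (1 + M)/(-2 + M)
n(Q) = 0 (n(Q) = -2 + 2 = 0)
Y = √10 (Y = √((1 + 5)/(-2 + 5) + 8) = √(6/3 + 8) = √((⅓)*6 + 8) = √(2 + 8) = √10 ≈ 3.1623)
E(n(7))*Y = (6*0)*√10 = 0*√10 = 0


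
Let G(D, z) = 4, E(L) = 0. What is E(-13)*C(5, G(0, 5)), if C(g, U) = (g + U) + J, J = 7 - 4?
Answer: 0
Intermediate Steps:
J = 3
C(g, U) = 3 + U + g (C(g, U) = (g + U) + 3 = (U + g) + 3 = 3 + U + g)
E(-13)*C(5, G(0, 5)) = 0*(3 + 4 + 5) = 0*12 = 0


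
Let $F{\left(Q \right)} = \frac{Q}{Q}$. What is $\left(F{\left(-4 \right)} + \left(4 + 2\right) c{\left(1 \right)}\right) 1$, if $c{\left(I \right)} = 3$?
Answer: $19$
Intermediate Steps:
$F{\left(Q \right)} = 1$
$\left(F{\left(-4 \right)} + \left(4 + 2\right) c{\left(1 \right)}\right) 1 = \left(1 + \left(4 + 2\right) 3\right) 1 = \left(1 + 6 \cdot 3\right) 1 = \left(1 + 18\right) 1 = 19 \cdot 1 = 19$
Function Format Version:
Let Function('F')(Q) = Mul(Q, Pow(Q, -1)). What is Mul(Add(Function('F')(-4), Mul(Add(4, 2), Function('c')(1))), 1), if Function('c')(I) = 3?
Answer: 19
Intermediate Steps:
Function('F')(Q) = 1
Mul(Add(Function('F')(-4), Mul(Add(4, 2), Function('c')(1))), 1) = Mul(Add(1, Mul(Add(4, 2), 3)), 1) = Mul(Add(1, Mul(6, 3)), 1) = Mul(Add(1, 18), 1) = Mul(19, 1) = 19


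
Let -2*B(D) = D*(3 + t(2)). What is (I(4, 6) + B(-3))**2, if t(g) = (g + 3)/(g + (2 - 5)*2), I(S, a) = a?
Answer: 4761/64 ≈ 74.391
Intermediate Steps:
t(g) = (3 + g)/(-6 + g) (t(g) = (3 + g)/(g - 3*2) = (3 + g)/(g - 6) = (3 + g)/(-6 + g))
B(D) = -7*D/8 (B(D) = -D*(3 + (3 + 2)/(-6 + 2))/2 = -D*(3 + 5/(-4))/2 = -D*(3 - 1/4*5)/2 = -D*(3 - 5/4)/2 = -D*7/(2*4) = -7*D/8)
(I(4, 6) + B(-3))**2 = (6 - 7/8*(-3))**2 = (6 + 21/8)**2 = (69/8)**2 = 4761/64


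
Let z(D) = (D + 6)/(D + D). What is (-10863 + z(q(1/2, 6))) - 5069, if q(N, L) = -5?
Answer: -159321/10 ≈ -15932.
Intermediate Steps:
z(D) = (6 + D)/(2*D) (z(D) = (6 + D)/((2*D)) = (6 + D)*(1/(2*D)) = (6 + D)/(2*D))
(-10863 + z(q(1/2, 6))) - 5069 = (-10863 + (½)*(6 - 5)/(-5)) - 5069 = (-10863 + (½)*(-⅕)*1) - 5069 = (-10863 - ⅒) - 5069 = -108631/10 - 5069 = -159321/10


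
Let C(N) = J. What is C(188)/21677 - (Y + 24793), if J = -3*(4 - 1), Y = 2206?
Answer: -585257332/21677 ≈ -26999.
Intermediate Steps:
J = -9 (J = -3*3 = -9)
C(N) = -9
C(188)/21677 - (Y + 24793) = -9/21677 - (2206 + 24793) = -9*1/21677 - 1*26999 = -9/21677 - 26999 = -585257332/21677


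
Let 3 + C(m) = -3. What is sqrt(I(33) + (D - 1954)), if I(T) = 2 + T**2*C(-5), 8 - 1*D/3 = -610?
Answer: 2*I*sqrt(1658) ≈ 81.437*I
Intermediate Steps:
D = 1854 (D = 24 - 3*(-610) = 24 + 1830 = 1854)
C(m) = -6 (C(m) = -3 - 3 = -6)
I(T) = 2 - 6*T**2 (I(T) = 2 + T**2*(-6) = 2 - 6*T**2)
sqrt(I(33) + (D - 1954)) = sqrt((2 - 6*33**2) + (1854 - 1954)) = sqrt((2 - 6*1089) - 100) = sqrt((2 - 6534) - 100) = sqrt(-6532 - 100) = sqrt(-6632) = 2*I*sqrt(1658)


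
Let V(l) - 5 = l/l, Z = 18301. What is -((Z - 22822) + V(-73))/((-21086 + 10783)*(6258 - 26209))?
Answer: 4515/205555153 ≈ 2.1965e-5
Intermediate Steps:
V(l) = 6 (V(l) = 5 + l/l = 5 + 1 = 6)
-((Z - 22822) + V(-73))/((-21086 + 10783)*(6258 - 26209)) = -((18301 - 22822) + 6)/((-21086 + 10783)*(6258 - 26209)) = -(-4521 + 6)/((-10303*(-19951))) = -(-4515)/205555153 = -1*(-4515/205555153) = 4515/205555153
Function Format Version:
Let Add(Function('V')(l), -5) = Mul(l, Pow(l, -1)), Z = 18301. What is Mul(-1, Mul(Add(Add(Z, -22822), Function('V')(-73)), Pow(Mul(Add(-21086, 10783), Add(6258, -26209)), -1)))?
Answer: Rational(4515, 205555153) ≈ 2.1965e-5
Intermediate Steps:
Function('V')(l) = 6 (Function('V')(l) = Add(5, Mul(l, Pow(l, -1))) = Add(5, 1) = 6)
Mul(-1, Mul(Add(Add(Z, -22822), Function('V')(-73)), Pow(Mul(Add(-21086, 10783), Add(6258, -26209)), -1))) = Mul(-1, Mul(Add(Add(18301, -22822), 6), Pow(Mul(Add(-21086, 10783), Add(6258, -26209)), -1))) = Mul(-1, Mul(Add(-4521, 6), Pow(Mul(-10303, -19951), -1))) = Mul(-1, Mul(-4515, Pow(205555153, -1))) = Mul(-1, Mul(-4515, Rational(1, 205555153))) = Mul(-1, Rational(-4515, 205555153)) = Rational(4515, 205555153)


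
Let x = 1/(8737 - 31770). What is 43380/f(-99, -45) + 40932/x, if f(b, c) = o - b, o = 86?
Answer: -34883101296/37 ≈ -9.4279e+8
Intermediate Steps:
f(b, c) = 86 - b
x = -1/23033 (x = 1/(-23033) = -1/23033 ≈ -4.3416e-5)
43380/f(-99, -45) + 40932/x = 43380/(86 - 1*(-99)) + 40932/(-1/23033) = 43380/(86 + 99) + 40932*(-23033) = 43380/185 - 942786756 = 43380*(1/185) - 942786756 = 8676/37 - 942786756 = -34883101296/37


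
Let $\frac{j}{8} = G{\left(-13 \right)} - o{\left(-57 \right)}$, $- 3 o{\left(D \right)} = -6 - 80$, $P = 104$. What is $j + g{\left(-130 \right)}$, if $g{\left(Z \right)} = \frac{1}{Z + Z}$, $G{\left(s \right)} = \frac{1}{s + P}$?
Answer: $- \frac{1251701}{5460} \approx -229.25$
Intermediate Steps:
$G{\left(s \right)} = \frac{1}{104 + s}$ ($G{\left(s \right)} = \frac{1}{s + 104} = \frac{1}{104 + s}$)
$o{\left(D \right)} = \frac{86}{3}$ ($o{\left(D \right)} = - \frac{-6 - 80}{3} = \left(- \frac{1}{3}\right) \left(-86\right) = \frac{86}{3}$)
$g{\left(Z \right)} = \frac{1}{2 Z}$
$j = - \frac{62584}{273}$ ($j = 8 \left(\frac{1}{104 - 13} - \frac{86}{3}\right) = 8 \left(\frac{1}{91} - \frac{86}{3}\right) = 8 \left(- \frac{7823}{273}\right) = - \frac{62584}{273} \approx -229.25$)
$j + g{\left(-130 \right)} = - \frac{62584}{273} + \frac{1}{2 \left(-130\right)} = - \frac{62584}{273} + \frac{1}{2} \left(- \frac{1}{130}\right) = - \frac{62584}{273} - \frac{1}{260} = - \frac{1251701}{5460}$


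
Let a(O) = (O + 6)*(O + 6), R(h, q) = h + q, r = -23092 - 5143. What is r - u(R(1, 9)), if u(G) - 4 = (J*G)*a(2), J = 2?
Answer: -29519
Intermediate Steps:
r = -28235
a(O) = (6 + O)**2 (a(O) = (6 + O)*(6 + O) = (6 + O)**2)
u(G) = 4 + 128*G (u(G) = 4 + (2*G)*(6 + 2)**2 = 4 + (2*G)*8**2 = 4 + (2*G)*64 = 4 + 128*G)
r - u(R(1, 9)) = -28235 - (4 + 128*(1 + 9)) = -28235 - (4 + 128*10) = -28235 - (4 + 1280) = -28235 - 1*1284 = -28235 - 1284 = -29519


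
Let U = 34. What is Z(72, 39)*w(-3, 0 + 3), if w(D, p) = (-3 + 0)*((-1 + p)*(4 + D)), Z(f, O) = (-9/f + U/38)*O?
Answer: -13689/76 ≈ -180.12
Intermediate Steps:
Z(f, O) = O*(17/19 - 9/f) (Z(f, O) = (-9/f + 34/38)*O = (-9/f + 34*(1/38))*O = (-9/f + 17/19)*O = (17/19 - 9/f)*O = O*(17/19 - 9/f))
w(D, p) = -3*(-1 + p)*(4 + D)
Z(72, 39)*w(-3, 0 + 3) = ((1/19)*39*(-171 + 17*72)/72)*(12 - 12*(0 + 3) + 3*(-3) - 3*(-3)*(0 + 3)) = ((1/19)*39*(1/72)*(-171 + 1224))*(12 - 12*3 - 9 - 3*(-3)*3) = ((1/19)*39*(1/72)*1053)*(12 - 36 - 9 + 27) = (4563/152)*(-6) = -13689/76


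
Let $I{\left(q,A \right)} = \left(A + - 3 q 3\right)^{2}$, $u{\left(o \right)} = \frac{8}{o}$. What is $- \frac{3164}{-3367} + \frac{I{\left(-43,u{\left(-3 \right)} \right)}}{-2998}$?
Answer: $- \frac{627249865}{12978342} \approx -48.331$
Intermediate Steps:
$I{\left(q,A \right)} = \left(A - 9 q\right)^{2}$
$- \frac{3164}{-3367} + \frac{I{\left(-43,u{\left(-3 \right)} \right)}}{-2998} = - \frac{3164}{-3367} + \frac{\left(\frac{8}{-3} - -387\right)^{2}}{-2998} = \left(-3164\right) \left(- \frac{1}{3367}\right) + \left(8 \left(- \frac{1}{3}\right) + 387\right)^{2} \left(- \frac{1}{2998}\right) = \frac{452}{481} + \left(- \frac{8}{3} + 387\right)^{2} \left(- \frac{1}{2998}\right) = \frac{452}{481} + \left(\frac{1153}{3}\right)^{2} \left(- \frac{1}{2998}\right) = \frac{452}{481} + \frac{1329409}{9} \left(- \frac{1}{2998}\right) = \frac{452}{481} - \frac{1329409}{26982} = - \frac{627249865}{12978342}$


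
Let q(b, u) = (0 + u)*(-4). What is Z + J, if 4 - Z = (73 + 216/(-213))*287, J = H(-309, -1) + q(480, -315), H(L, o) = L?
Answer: -1399052/71 ≈ -19705.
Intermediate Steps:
q(b, u) = -4*u (q(b, u) = u*(-4) = -4*u)
J = 951 (J = -309 - 4*(-315) = -309 + 1260 = 951)
Z = -1466573/71 (Z = 4 - (73 + 216/(-213))*287 = 4 - (73 + 216*(-1/213))*287 = 4 - (73 - 72/71)*287 = 4 - 5111*287/71 = 4 - 1*1466857/71 = 4 - 1466857/71 = -1466573/71 ≈ -20656.)
Z + J = -1466573/71 + 951 = -1399052/71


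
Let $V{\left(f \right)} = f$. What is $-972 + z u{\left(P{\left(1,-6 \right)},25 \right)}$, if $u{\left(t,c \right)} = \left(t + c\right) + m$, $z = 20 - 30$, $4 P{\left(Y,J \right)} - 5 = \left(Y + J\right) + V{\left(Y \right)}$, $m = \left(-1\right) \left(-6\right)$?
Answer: $- \frac{2569}{2} \approx -1284.5$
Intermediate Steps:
$m = 6$
$P{\left(Y,J \right)} = \frac{5}{4} + \frac{Y}{2} + \frac{J}{4}$ ($P{\left(Y,J \right)} = \frac{5}{4} + \frac{\left(Y + J\right) + Y}{4} = \frac{5}{4} + \frac{\left(J + Y\right) + Y}{4} = \frac{5}{4} + \frac{J + 2 Y}{4} = \frac{5}{4} + \left(\frac{Y}{2} + \frac{J}{4}\right) = \frac{5}{4} + \frac{Y}{2} + \frac{J}{4}$)
$z = -10$ ($z = 20 - 30 = -10$)
$u{\left(t,c \right)} = 6 + c + t$ ($u{\left(t,c \right)} = \left(t + c\right) + 6 = \left(c + t\right) + 6 = 6 + c + t$)
$-972 + z u{\left(P{\left(1,-6 \right)},25 \right)} = -972 - 10 \left(6 + 25 + \left(\frac{5}{4} + \frac{1}{2} \cdot 1 + \frac{1}{4} \left(-6\right)\right)\right) = -972 - 10 \left(6 + 25 + \left(\frac{5}{4} + \frac{1}{2} - \frac{3}{2}\right)\right) = -972 - 10 \left(6 + 25 + \frac{1}{4}\right) = -972 - \frac{625}{2} = - \frac{2569}{2}$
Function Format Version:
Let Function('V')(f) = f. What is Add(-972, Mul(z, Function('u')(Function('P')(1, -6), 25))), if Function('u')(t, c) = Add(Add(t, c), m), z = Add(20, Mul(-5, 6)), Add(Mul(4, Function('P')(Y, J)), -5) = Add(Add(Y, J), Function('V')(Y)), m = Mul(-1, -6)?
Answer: Rational(-2569, 2) ≈ -1284.5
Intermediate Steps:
m = 6
Function('P')(Y, J) = Add(Rational(5, 4), Mul(Rational(1, 2), Y), Mul(Rational(1, 4), J)) (Function('P')(Y, J) = Add(Rational(5, 4), Mul(Rational(1, 4), Add(Add(Y, J), Y))) = Add(Rational(5, 4), Mul(Rational(1, 4), Add(Add(J, Y), Y))) = Add(Rational(5, 4), Mul(Rational(1, 4), Add(J, Mul(2, Y)))) = Add(Rational(5, 4), Add(Mul(Rational(1, 2), Y), Mul(Rational(1, 4), J))) = Add(Rational(5, 4), Mul(Rational(1, 2), Y), Mul(Rational(1, 4), J)))
z = -10 (z = Add(20, -30) = -10)
Function('u')(t, c) = Add(6, c, t) (Function('u')(t, c) = Add(Add(t, c), 6) = Add(Add(c, t), 6) = Add(6, c, t))
Add(-972, Mul(z, Function('u')(Function('P')(1, -6), 25))) = Add(-972, Mul(-10, Add(6, 25, Add(Rational(5, 4), Mul(Rational(1, 2), 1), Mul(Rational(1, 4), -6))))) = Add(-972, Mul(-10, Add(6, 25, Add(Rational(5, 4), Rational(1, 2), Rational(-3, 2))))) = Add(-972, Mul(-10, Add(6, 25, Rational(1, 4)))) = Add(-972, Mul(-10, Rational(125, 4))) = Add(-972, Rational(-625, 2)) = Rational(-2569, 2)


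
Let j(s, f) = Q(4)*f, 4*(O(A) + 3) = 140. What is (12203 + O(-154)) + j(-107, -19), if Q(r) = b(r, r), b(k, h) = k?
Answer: 12159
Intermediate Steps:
Q(r) = r
O(A) = 32 (O(A) = -3 + (¼)*140 = -3 + 35 = 32)
j(s, f) = 4*f
(12203 + O(-154)) + j(-107, -19) = (12203 + 32) + 4*(-19) = 12235 - 76 = 12159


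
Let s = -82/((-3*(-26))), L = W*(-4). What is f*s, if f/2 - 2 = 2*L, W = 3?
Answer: 1804/39 ≈ 46.256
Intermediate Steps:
L = -12 (L = 3*(-4) = -12)
s = -41/39 (s = -82/78 = -82*1/78 = -41/39 ≈ -1.0513)
f = -44 (f = 4 + 2*(2*(-12)) = 4 + 2*(-24) = 4 - 48 = -44)
f*s = -44*(-41/39) = 1804/39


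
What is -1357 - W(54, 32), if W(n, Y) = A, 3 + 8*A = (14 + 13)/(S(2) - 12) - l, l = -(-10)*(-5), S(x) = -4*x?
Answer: -218033/160 ≈ -1362.7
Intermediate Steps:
l = -50 (l = -10*5 = -50)
A = 913/160 (A = -3/8 + ((14 + 13)/(-4*2 - 12) - 1*(-50))/8 = -3/8 + (27/(-8 - 12) + 50)/8 = -3/8 + (27/(-20) + 50)/8 = -3/8 + (27*(-1/20) + 50)/8 = -3/8 + (-27/20 + 50)/8 = -3/8 + (⅛)*(973/20) = -3/8 + 973/160 = 913/160 ≈ 5.7063)
W(n, Y) = 913/160
-1357 - W(54, 32) = -1357 - 1*913/160 = -1357 - 913/160 = -218033/160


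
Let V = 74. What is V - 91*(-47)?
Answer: 4351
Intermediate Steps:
V - 91*(-47) = 74 - 91*(-47) = 74 + 4277 = 4351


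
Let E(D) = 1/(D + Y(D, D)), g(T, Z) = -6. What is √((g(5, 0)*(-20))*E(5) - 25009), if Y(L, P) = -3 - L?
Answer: I*√25049 ≈ 158.27*I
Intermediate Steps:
E(D) = -⅓ (E(D) = 1/(D + (-3 - D)) = 1/(-3) = -⅓)
√((g(5, 0)*(-20))*E(5) - 25009) = √(-6*(-20)*(-⅓) - 25009) = √(120*(-⅓) - 25009) = √(-40 - 25009) = √(-25049) = I*√25049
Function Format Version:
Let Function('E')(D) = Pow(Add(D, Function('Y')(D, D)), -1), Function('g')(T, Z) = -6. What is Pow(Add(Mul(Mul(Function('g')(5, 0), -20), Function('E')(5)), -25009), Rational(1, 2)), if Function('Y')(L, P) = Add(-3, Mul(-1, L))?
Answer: Mul(I, Pow(25049, Rational(1, 2))) ≈ Mul(158.27, I)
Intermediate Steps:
Function('E')(D) = Rational(-1, 3) (Function('E')(D) = Pow(Add(D, Add(-3, Mul(-1, D))), -1) = Pow(-3, -1) = Rational(-1, 3))
Pow(Add(Mul(Mul(Function('g')(5, 0), -20), Function('E')(5)), -25009), Rational(1, 2)) = Pow(Add(Mul(Mul(-6, -20), Rational(-1, 3)), -25009), Rational(1, 2)) = Pow(Add(Mul(120, Rational(-1, 3)), -25009), Rational(1, 2)) = Pow(Add(-40, -25009), Rational(1, 2)) = Pow(-25049, Rational(1, 2)) = Mul(I, Pow(25049, Rational(1, 2)))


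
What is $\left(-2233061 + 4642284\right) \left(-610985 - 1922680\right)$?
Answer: $-6104163992295$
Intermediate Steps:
$\left(-2233061 + 4642284\right) \left(-610985 - 1922680\right) = 2409223 \left(-2533665\right) = -6104163992295$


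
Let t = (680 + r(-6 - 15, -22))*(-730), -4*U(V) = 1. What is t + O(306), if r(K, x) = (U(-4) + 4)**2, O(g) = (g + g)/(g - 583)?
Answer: -1122775921/2216 ≈ -5.0667e+5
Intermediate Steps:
O(g) = 2*g/(-583 + g) (O(g) = (2*g)/(-583 + g) = 2*g/(-583 + g))
U(V) = -1/4 (U(V) = -1/4*1 = -1/4)
r(K, x) = 225/16 (r(K, x) = (-1/4 + 4)**2 = (15/4)**2 = 225/16)
t = -4053325/8 (t = (680 + 225/16)*(-730) = (11105/16)*(-730) = -4053325/8 ≈ -5.0667e+5)
t + O(306) = -4053325/8 + 2*306/(-583 + 306) = -4053325/8 + 2*306/(-277) = -4053325/8 + 2*306*(-1/277) = -4053325/8 - 612/277 = -1122775921/2216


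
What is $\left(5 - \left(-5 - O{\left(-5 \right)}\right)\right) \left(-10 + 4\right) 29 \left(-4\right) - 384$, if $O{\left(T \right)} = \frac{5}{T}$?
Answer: $5880$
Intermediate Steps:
$\left(5 - \left(-5 - O{\left(-5 \right)}\right)\right) \left(-10 + 4\right) 29 \left(-4\right) - 384 = \left(5 + \left(\left(6 + \frac{5}{-5}\right) - 1\right)\right) \left(-10 + 4\right) 29 \left(-4\right) - 384 = \left(5 + \left(\left(6 + 5 \left(- \frac{1}{5}\right)\right) - 1\right)\right) \left(-6\right) \left(-116\right) - 384 = \left(5 + \left(\left(6 - 1\right) - 1\right)\right) \left(-6\right) \left(-116\right) - 384 = \left(5 + \left(5 - 1\right)\right) \left(-6\right) \left(-116\right) - 384 = \left(5 + 4\right) \left(-6\right) \left(-116\right) - 384 = 9 \left(-6\right) \left(-116\right) - 384 = \left(-54\right) \left(-116\right) - 384 = 6264 - 384 = 5880$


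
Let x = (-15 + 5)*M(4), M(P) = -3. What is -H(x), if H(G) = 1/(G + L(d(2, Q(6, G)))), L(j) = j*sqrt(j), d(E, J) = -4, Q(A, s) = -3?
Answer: -15/482 - 2*I/241 ≈ -0.03112 - 0.0082988*I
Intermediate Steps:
L(j) = j**(3/2)
x = 30 (x = (-15 + 5)*(-3) = -10*(-3) = 30)
H(G) = 1/(G - 8*I) (H(G) = 1/(G + (-4)**(3/2)) = 1/(G - 8*I))
-H(x) = -1/(30 - 8*I) = -(30 + 8*I)/964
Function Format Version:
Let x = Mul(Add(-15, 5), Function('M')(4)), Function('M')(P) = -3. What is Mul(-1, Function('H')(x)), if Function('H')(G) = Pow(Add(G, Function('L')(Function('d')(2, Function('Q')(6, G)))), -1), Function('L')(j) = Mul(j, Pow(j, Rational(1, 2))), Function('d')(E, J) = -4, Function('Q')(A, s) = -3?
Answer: Add(Rational(-15, 482), Mul(Rational(-2, 241), I)) ≈ Add(-0.031120, Mul(-0.0082988, I))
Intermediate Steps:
Function('L')(j) = Pow(j, Rational(3, 2))
x = 30 (x = Mul(Add(-15, 5), -3) = Mul(-10, -3) = 30)
Function('H')(G) = Pow(Add(G, Mul(-8, I)), -1) (Function('H')(G) = Pow(Add(G, Pow(-4, Rational(3, 2))), -1) = Pow(Add(G, Mul(-8, I)), -1))
Mul(-1, Function('H')(x)) = Mul(-1, Pow(Add(30, Mul(-8, I)), -1)) = Mul(-1, Mul(Rational(1, 964), Add(30, Mul(8, I)))) = Mul(Rational(-1, 964), Add(30, Mul(8, I)))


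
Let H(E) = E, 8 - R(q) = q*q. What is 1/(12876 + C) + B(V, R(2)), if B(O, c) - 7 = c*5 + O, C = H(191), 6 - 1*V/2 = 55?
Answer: -927756/13067 ≈ -71.000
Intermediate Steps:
V = -98 (V = 12 - 2*55 = 12 - 110 = -98)
R(q) = 8 - q**2 (R(q) = 8 - q*q = 8 - q**2)
C = 191
B(O, c) = 7 + O + 5*c (B(O, c) = 7 + (c*5 + O) = 7 + (5*c + O) = 7 + (O + 5*c) = 7 + O + 5*c)
1/(12876 + C) + B(V, R(2)) = 1/(12876 + 191) + (7 - 98 + 5*(8 - 1*2**2)) = 1/13067 + (7 - 98 + 5*(8 - 1*4)) = 1/13067 + (7 - 98 + 5*(8 - 4)) = 1/13067 + (7 - 98 + 5*4) = 1/13067 + (7 - 98 + 20) = 1/13067 - 71 = -927756/13067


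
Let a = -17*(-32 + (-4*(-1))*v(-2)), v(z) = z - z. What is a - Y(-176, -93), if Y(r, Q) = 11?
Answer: 533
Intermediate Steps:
v(z) = 0
a = 544 (a = -17*(-32 - 4*(-1)*0) = -17*(-32 + 4*0) = -17*(-32 + 0) = -17*(-32) = 544)
a - Y(-176, -93) = 544 - 1*11 = 544 - 11 = 533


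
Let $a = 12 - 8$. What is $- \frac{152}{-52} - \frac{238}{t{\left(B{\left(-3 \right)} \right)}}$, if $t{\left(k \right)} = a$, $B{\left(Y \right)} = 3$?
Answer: $- \frac{1471}{26} \approx -56.577$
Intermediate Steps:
$a = 4$ ($a = 12 - 8 = 4$)
$t{\left(k \right)} = 4$
$- \frac{152}{-52} - \frac{238}{t{\left(B{\left(-3 \right)} \right)}} = - \frac{152}{-52} - \frac{238}{4} = \left(-152\right) \left(- \frac{1}{52}\right) - \frac{119}{2} = \frac{38}{13} - \frac{119}{2} = - \frac{1471}{26}$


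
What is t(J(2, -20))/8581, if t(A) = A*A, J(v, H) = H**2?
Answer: 160000/8581 ≈ 18.646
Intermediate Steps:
t(A) = A**2
t(J(2, -20))/8581 = ((-20)**2)**2/8581 = 400**2*(1/8581) = 160000*(1/8581) = 160000/8581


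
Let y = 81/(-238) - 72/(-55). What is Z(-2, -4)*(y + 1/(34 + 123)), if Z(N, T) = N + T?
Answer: -6012021/1027565 ≈ -5.8507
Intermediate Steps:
y = 12681/13090 (y = 81*(-1/238) - 72*(-1/55) = -81/238 + 72/55 = 12681/13090 ≈ 0.96875)
Z(-2, -4)*(y + 1/(34 + 123)) = (-2 - 4)*(12681/13090 + 1/(34 + 123)) = -6*(12681/13090 + 1/157) = -6*2004007/2055130 = -6012021/1027565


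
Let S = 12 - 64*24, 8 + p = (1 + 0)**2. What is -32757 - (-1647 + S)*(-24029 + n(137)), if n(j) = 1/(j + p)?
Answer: -9909729909/130 ≈ -7.6229e+7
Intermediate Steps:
p = -7 (p = -8 + (1 + 0)**2 = -8 + 1**2 = -8 + 1 = -7)
n(j) = 1/(-7 + j) (n(j) = 1/(j - 7) = 1/(-7 + j))
S = -1524 (S = 12 - 1536 = -1524)
-32757 - (-1647 + S)*(-24029 + n(137)) = -32757 - (-1647 - 1524)*(-24029 + 1/(-7 + 137)) = -32757 - (-3171)*(-24029 + 1/130) = -32757 - (-3171)*(-3123769)/130 = -32757 - 1*9905471499/130 = -32757 - 9905471499/130 = -9909729909/130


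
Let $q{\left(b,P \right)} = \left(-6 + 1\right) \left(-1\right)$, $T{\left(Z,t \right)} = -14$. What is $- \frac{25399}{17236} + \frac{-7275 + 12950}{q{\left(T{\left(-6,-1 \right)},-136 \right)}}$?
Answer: $\frac{19537461}{17236} \approx 1133.5$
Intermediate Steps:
$q{\left(b,P \right)} = 5$ ($q{\left(b,P \right)} = \left(-5\right) \left(-1\right) = 5$)
$- \frac{25399}{17236} + \frac{-7275 + 12950}{q{\left(T{\left(-6,-1 \right)},-136 \right)}} = - \frac{25399}{17236} + \frac{-7275 + 12950}{5} = \left(-25399\right) \frac{1}{17236} + 5675 \cdot \frac{1}{5} = - \frac{25399}{17236} + 1135 = \frac{19537461}{17236}$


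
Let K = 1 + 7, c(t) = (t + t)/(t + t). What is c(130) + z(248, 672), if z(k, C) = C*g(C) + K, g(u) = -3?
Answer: -2007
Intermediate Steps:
c(t) = 1 (c(t) = (2*t)/((2*t)) = (2*t)*(1/(2*t)) = 1)
K = 8
z(k, C) = 8 - 3*C (z(k, C) = C*(-3) + 8 = -3*C + 8 = 8 - 3*C)
c(130) + z(248, 672) = 1 + (8 - 3*672) = 1 + (8 - 2016) = 1 - 2008 = -2007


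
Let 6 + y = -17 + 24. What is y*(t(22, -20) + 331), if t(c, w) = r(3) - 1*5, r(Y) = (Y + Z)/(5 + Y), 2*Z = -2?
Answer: 1305/4 ≈ 326.25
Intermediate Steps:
Z = -1 (Z = (½)*(-2) = -1)
r(Y) = (-1 + Y)/(5 + Y) (r(Y) = (Y - 1)/(5 + Y) = (-1 + Y)/(5 + Y))
t(c, w) = -19/4 (t(c, w) = (-1 + 3)/(5 + 3) - 1*5 = 2/8 - 5 = (⅛)*2 - 5 = ¼ - 5 = -19/4)
y = 1 (y = -6 + (-17 + 24) = -6 + 7 = 1)
y*(t(22, -20) + 331) = 1*(-19/4 + 331) = 1*(1305/4) = 1305/4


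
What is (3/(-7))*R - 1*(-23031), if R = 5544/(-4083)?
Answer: 31345983/1361 ≈ 23032.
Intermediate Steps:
R = -1848/1361 (R = 5544*(-1/4083) = -1848/1361 ≈ -1.3578)
(3/(-7))*R - 1*(-23031) = (3/(-7))*(-1848/1361) - 1*(-23031) = (3*(-⅐))*(-1848/1361) + 23031 = -3/7*(-1848/1361) + 23031 = 792/1361 + 23031 = 31345983/1361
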